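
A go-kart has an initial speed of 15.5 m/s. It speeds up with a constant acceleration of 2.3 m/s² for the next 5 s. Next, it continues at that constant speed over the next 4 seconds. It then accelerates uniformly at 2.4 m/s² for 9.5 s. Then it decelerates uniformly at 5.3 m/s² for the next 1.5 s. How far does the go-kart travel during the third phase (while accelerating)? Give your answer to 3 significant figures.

Phase 1 (accelerating): v₀ = 15.5 m/s, a = 2.3 m/s².
v = v₀ + at = 15.5 + (2.3)(5) = 27.0 m/s
Δx = v₀t + ½at² = 15.5·5 + 0.5·2.3·5² = 106 m

Phase 2 (constant speed): v₀ = 27.0 m/s, a = 0 m/s².
v = v₀ + at = 27.0 + (0)(4) = 27.0 m/s
Δx = v₀t + ½at² = 27.0·4 + 0.5·0·4² = 108 m

Phase 3 (accelerating): v₀ = 27.0 m/s, a = 2.4 m/s².
v = v₀ + at = 27.0 + (2.4)(9.5) = 49.8 m/s
Δx = v₀t + ½at² = 27.0·9.5 + 0.5·2.4·9.5² = 365 m
Distance in phase 3 = 365 m

365 m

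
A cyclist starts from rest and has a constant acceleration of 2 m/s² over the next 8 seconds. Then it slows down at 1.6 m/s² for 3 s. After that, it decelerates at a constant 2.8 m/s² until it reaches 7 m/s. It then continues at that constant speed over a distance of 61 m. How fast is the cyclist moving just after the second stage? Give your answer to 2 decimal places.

Phase 1 (accelerating): v₀ = 0 m/s, a = 2 m/s².
v = v₀ + at = 0 + (2)(8) = 16.0 m/s
Δx = v₀t + ½at² = 0·8 + 0.5·2·8² = 64.0 m

Phase 2 (decelerating): v₀ = 16.0 m/s, a = -1.6 m/s².
v = v₀ + at = 16.0 + (-1.6)(3) = 11.2 m/s
Δx = v₀t + ½at² = 16.0·3 + 0.5·-1.6·3² = 40.8 m
Speed at end of phase 2 = 11.2 m/s

11.20 m/s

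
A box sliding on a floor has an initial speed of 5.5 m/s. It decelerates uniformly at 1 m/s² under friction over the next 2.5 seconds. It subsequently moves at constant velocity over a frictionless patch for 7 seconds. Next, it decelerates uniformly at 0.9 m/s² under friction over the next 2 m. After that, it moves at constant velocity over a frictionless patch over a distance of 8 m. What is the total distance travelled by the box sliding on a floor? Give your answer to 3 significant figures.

Phase 1 (decelerating): v₀ = 5.50 m/s, a = -1 m/s².
v = v₀ + at = 5.50 + (-1)(2.5) = 3.00 m/s
Δx = v₀t + ½at² = 5.50·2.5 + 0.5·-1·2.5² = 10.6 m

Phase 2 (constant speed): v₀ = 3.00 m/s, a = 0 m/s².
v = v₀ + at = 3.00 + (0)(7) = 3.00 m/s
Δx = v₀t + ½at² = 3.00·7 + 0.5·0·7² = 21.0 m

Phase 3 (decelerating): v₀ = 3.00 m/s, a = -0.9 m/s².
v² = v₀² + 2aΔx = 3.00² + 2·-0.9·2 = 5.40 → v = 2.32 m/s
t = (v − v₀)/a = (2.32 − 3.00)/-0.9 = 0.751 s

Phase 4 (constant speed): v₀ = 2.32 m/s, a = 0 m/s².
Constant speed: t = d/v = 8/2.32 = 3.44 s
Total distance = 10.6 + 21.0 + 2.00 + 8.00 = 41.6 m

41.6 m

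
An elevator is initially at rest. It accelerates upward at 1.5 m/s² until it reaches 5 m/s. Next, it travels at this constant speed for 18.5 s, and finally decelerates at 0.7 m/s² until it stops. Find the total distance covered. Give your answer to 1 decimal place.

118.7 m

Phase 1 (accelerating): v₀ = 0 m/s, a = 1.5 m/s².
v = v₀ + at → t = (5 − 0) / 1.5 = 3.33 s
v² = v₀² + 2aΔx → Δx = (5² − 0²)/(2·1.5) = 8.33 m

Phase 2 (constant speed): v₀ = 5.00 m/s, a = 0 m/s².
v = v₀ + at = 5.00 + (0)(18.5) = 5.00 m/s
Δx = v₀t + ½at² = 5.00·18.5 + 0.5·0·18.5² = 92.5 m

Phase 3 (decelerating): v₀ = 5.00 m/s, a = -0.7 m/s².
v = v₀ + at → t = (0 − 5.00) / -0.7 = 7.14 s
v² = v₀² + 2aΔx → Δx = (0² − 5.00²)/(2·-0.7) = 17.9 m
Total distance = 8.33 + 92.5 + 17.9 = 119 m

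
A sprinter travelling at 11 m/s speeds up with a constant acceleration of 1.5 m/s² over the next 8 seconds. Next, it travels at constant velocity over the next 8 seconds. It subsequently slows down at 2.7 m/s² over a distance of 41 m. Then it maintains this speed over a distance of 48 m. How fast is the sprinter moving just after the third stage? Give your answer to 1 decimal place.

17.5 m/s

Phase 1 (accelerating): v₀ = 11.0 m/s, a = 1.5 m/s².
v = v₀ + at = 11.0 + (1.5)(8) = 23.0 m/s
Δx = v₀t + ½at² = 11.0·8 + 0.5·1.5·8² = 136 m

Phase 2 (constant speed): v₀ = 23.0 m/s, a = 0 m/s².
v = v₀ + at = 23.0 + (0)(8) = 23.0 m/s
Δx = v₀t + ½at² = 23.0·8 + 0.5·0·8² = 184 m

Phase 3 (decelerating): v₀ = 23.0 m/s, a = -2.7 m/s².
v² = v₀² + 2aΔx = 23.0² + 2·-2.7·41 = 308 → v = 17.5 m/s
t = (v − v₀)/a = (17.5 − 23.0)/-2.7 = 2.02 s
Speed at end of phase 3 = 17.5 m/s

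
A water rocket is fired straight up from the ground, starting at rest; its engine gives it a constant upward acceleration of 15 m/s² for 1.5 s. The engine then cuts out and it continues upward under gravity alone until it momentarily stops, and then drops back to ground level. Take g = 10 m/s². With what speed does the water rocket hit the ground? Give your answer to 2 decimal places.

29.05 m/s

Phase 1 (powered ascent): v₀ = 0 m/s, a = 15 m/s².
v = v₀ + at = 0 + (15)(1.5) = 22.5 m/s
Δx = v₀t + ½at² = 0·1.5 + 0.5·15·1.5² = 16.9 m

Phase 2 (coasting upward): v₀ = 22.5 m/s, a = -10 m/s².
v = v₀ + at → t = (0 − 22.5) / -10 = 2.25 s
v² = v₀² + 2aΔx → Δx = (0² − 22.5²)/(2·-10) = 25.3 m

Phase 3 (free fall): v₀ = 0 m/s, a = -10 m/s².
Falls 42.2 m from rest: t = √(2·42.2/10) = 2.90 s; v = g·t = 29.0 m/s.
Impact speed = 29.0 m/s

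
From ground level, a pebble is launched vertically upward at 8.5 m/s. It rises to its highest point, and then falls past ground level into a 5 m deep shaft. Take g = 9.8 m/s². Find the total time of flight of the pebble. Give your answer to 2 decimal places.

2.20 s

Phase 1 (rising): v₀ = 8.50 m/s, a = -9.8 m/s².
v = v₀ + at → t = (0 − 8.50) / -9.8 = 0.867 s
v² = v₀² + 2aΔx → Δx = (0² − 8.50²)/(2·-9.8) = 3.69 m

Phase 2 (falling): v₀ = 0 m/s, a = -9.8 m/s².
Falls 8.69 m from rest: t = √(2·8.69/9.8) = 1.33 s; v = g·t = 13.0 m/s.
Total time = 0.867 + 1.33 = 2.20 s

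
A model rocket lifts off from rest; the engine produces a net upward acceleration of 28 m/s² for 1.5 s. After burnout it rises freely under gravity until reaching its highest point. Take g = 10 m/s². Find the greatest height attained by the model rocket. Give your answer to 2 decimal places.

Phase 1 (powered ascent): v₀ = 0 m/s, a = 28 m/s².
v = v₀ + at = 0 + (28)(1.5) = 42.0 m/s
Δx = v₀t + ½at² = 0·1.5 + 0.5·28·1.5² = 31.5 m

Phase 2 (coasting upward): v₀ = 42.0 m/s, a = -10 m/s².
v = v₀ + at → t = (0 − 42.0) / -10 = 4.20 s
v² = v₀² + 2aΔx → Δx = (0² − 42.0²)/(2·-10) = 88.2 m
Maximum height = 31.5 + 88.2 = 120 m

119.70 m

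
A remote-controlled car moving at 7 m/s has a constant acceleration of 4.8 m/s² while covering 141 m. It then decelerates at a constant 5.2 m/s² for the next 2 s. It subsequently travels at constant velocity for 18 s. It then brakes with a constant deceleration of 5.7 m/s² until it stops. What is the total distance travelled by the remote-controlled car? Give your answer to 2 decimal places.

756.62 m

Phase 1 (accelerating): v₀ = 7.00 m/s, a = 4.8 m/s².
v² = v₀² + 2aΔx = 7.00² + 2·4.8·141 = 1400 → v = 37.5 m/s
t = (v − v₀)/a = (37.5 − 7.00)/4.8 = 6.34 s

Phase 2 (decelerating): v₀ = 37.5 m/s, a = -5.2 m/s².
v = v₀ + at = 37.5 + (-5.2)(2) = 27.1 m/s
Δx = v₀t + ½at² = 37.5·2 + 0.5·-5.2·2² = 64.5 m

Phase 3 (constant speed): v₀ = 27.1 m/s, a = 0 m/s².
v = v₀ + at = 27.1 + (0)(18) = 27.1 m/s
Δx = v₀t + ½at² = 27.1·18 + 0.5·0·18² = 487 m

Phase 4 (decelerating): v₀ = 27.1 m/s, a = -5.7 m/s².
v = v₀ + at → t = (0 − 27.1) / -5.7 = 4.75 s
v² = v₀² + 2aΔx → Δx = (0² − 27.1²)/(2·-5.7) = 64.2 m
Total distance = 141 + 64.5 + 487 + 64.2 = 757 m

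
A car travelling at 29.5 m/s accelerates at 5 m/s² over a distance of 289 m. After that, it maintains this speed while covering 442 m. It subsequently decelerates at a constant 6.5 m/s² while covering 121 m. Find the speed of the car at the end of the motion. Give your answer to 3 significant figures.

Phase 1 (accelerating): v₀ = 29.5 m/s, a = 5 m/s².
v² = v₀² + 2aΔx = 29.5² + 2·5·289 = 3760 → v = 61.3 m/s
t = (v − v₀)/a = (61.3 − 29.5)/5 = 6.36 s

Phase 2 (constant speed): v₀ = 61.3 m/s, a = 0 m/s².
Constant speed: t = d/v = 442/61.3 = 7.21 s

Phase 3 (decelerating): v₀ = 61.3 m/s, a = -6.5 m/s².
v² = v₀² + 2aΔx = 61.3² + 2·-6.5·121 = 2190 → v = 46.8 m/s
t = (v − v₀)/a = (46.8 − 61.3)/-6.5 = 2.24 s
Final speed = 46.8 m/s

46.8 m/s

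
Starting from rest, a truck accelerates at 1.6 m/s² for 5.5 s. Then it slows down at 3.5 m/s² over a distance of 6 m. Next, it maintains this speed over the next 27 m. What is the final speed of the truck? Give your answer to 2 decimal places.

Phase 1 (accelerating): v₀ = 0 m/s, a = 1.6 m/s².
v = v₀ + at = 0 + (1.6)(5.5) = 8.80 m/s
Δx = v₀t + ½at² = 0·5.5 + 0.5·1.6·5.5² = 24.2 m

Phase 2 (decelerating): v₀ = 8.80 m/s, a = -3.5 m/s².
v² = v₀² + 2aΔx = 8.80² + 2·-3.5·6 = 35.4 → v = 5.95 m/s
t = (v − v₀)/a = (5.95 − 8.80)/-3.5 = 0.813 s

Phase 3 (constant speed): v₀ = 5.95 m/s, a = 0 m/s².
Constant speed: t = d/v = 27/5.95 = 4.54 s
Final speed = 5.95 m/s

5.95 m/s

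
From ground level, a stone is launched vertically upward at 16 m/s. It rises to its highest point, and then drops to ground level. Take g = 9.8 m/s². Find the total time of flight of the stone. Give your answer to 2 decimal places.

Phase 1 (rising): v₀ = 16.0 m/s, a = -9.8 m/s².
v = v₀ + at → t = (0 − 16.0) / -9.8 = 1.63 s
v² = v₀² + 2aΔx → Δx = (0² − 16.0²)/(2·-9.8) = 13.1 m

Phase 2 (falling): v₀ = 0 m/s, a = -9.8 m/s².
Falls 13.1 m from rest: t = √(2·13.1/9.8) = 1.63 s; v = g·t = 16.0 m/s.
Total time = 1.63 + 1.63 = 3.27 s

3.27 s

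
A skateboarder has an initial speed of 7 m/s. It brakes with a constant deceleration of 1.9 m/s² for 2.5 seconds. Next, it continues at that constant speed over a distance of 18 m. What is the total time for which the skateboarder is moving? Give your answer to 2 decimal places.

Phase 1 (decelerating): v₀ = 7.00 m/s, a = -1.9 m/s².
v = v₀ + at = 7.00 + (-1.9)(2.5) = 2.25 m/s
Δx = v₀t + ½at² = 7.00·2.5 + 0.5·-1.9·2.5² = 11.6 m

Phase 2 (constant speed): v₀ = 2.25 m/s, a = 0 m/s².
Constant speed: t = d/v = 18/2.25 = 8.00 s
Total time = 2.50 + 8.00 = 10.5 s

10.50 s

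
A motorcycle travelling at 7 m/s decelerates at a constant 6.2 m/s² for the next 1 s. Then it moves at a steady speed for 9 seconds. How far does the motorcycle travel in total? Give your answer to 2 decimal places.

11.10 m

Phase 1 (decelerating): v₀ = 7.00 m/s, a = -6.2 m/s².
v = v₀ + at = 7.00 + (-6.2)(1) = 0.800 m/s
Δx = v₀t + ½at² = 7.00·1 + 0.5·-6.2·1² = 3.90 m

Phase 2 (constant speed): v₀ = 0.800 m/s, a = 0 m/s².
v = v₀ + at = 0.800 + (0)(9) = 0.800 m/s
Δx = v₀t + ½at² = 0.800·9 + 0.5·0·9² = 7.20 m
Total distance = 3.90 + 7.20 = 11.1 m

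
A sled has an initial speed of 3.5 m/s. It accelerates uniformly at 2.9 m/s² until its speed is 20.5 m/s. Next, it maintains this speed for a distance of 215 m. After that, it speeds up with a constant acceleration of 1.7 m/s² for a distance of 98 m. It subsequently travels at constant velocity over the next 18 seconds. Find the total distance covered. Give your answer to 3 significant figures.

Phase 1 (accelerating): v₀ = 3.50 m/s, a = 2.9 m/s².
v = v₀ + at → t = (20.5 − 3.50) / 2.9 = 5.86 s
v² = v₀² + 2aΔx → Δx = (20.5² − 3.50²)/(2·2.9) = 70.3 m

Phase 2 (constant speed): v₀ = 20.5 m/s, a = 0 m/s².
Constant speed: t = d/v = 215/20.5 = 10.5 s

Phase 3 (accelerating): v₀ = 20.5 m/s, a = 1.7 m/s².
v² = v₀² + 2aΔx = 20.5² + 2·1.7·98 = 753 → v = 27.4 m/s
t = (v − v₀)/a = (27.4 − 20.5)/1.7 = 4.09 s

Phase 4 (constant speed): v₀ = 27.4 m/s, a = 0 m/s².
v = v₀ + at = 27.4 + (0)(18) = 27.4 m/s
Δx = v₀t + ½at² = 27.4·18 + 0.5·0·18² = 494 m
Total distance = 70.3 + 215 + 98.0 + 494 = 877 m

877 m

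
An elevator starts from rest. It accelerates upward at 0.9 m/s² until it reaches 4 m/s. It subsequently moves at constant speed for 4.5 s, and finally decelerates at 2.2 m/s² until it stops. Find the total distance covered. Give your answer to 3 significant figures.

Phase 1 (accelerating): v₀ = 0 m/s, a = 0.9 m/s².
v = v₀ + at → t = (4 − 0) / 0.9 = 4.44 s
v² = v₀² + 2aΔx → Δx = (4² − 0²)/(2·0.9) = 8.89 m

Phase 2 (constant speed): v₀ = 4.00 m/s, a = 0 m/s².
v = v₀ + at = 4.00 + (0)(4.5) = 4.00 m/s
Δx = v₀t + ½at² = 4.00·4.5 + 0.5·0·4.5² = 18.0 m

Phase 3 (decelerating): v₀ = 4.00 m/s, a = -2.2 m/s².
v = v₀ + at → t = (0 − 4.00) / -2.2 = 1.82 s
v² = v₀² + 2aΔx → Δx = (0² − 4.00²)/(2·-2.2) = 3.64 m
Total distance = 8.89 + 18.0 + 3.64 = 30.5 m

30.5 m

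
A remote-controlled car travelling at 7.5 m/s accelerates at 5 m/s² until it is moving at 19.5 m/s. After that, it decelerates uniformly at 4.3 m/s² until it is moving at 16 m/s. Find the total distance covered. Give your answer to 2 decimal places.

Phase 1 (accelerating): v₀ = 7.50 m/s, a = 5 m/s².
v = v₀ + at → t = (19.5 − 7.50) / 5 = 2.40 s
v² = v₀² + 2aΔx → Δx = (19.5² − 7.50²)/(2·5) = 32.4 m

Phase 2 (decelerating): v₀ = 19.5 m/s, a = -4.3 m/s².
v = v₀ + at → t = (16 − 19.5) / -4.3 = 0.814 s
v² = v₀² + 2aΔx → Δx = (16² − 19.5²)/(2·-4.3) = 14.4 m
Total distance = 32.4 + 14.4 = 46.8 m

46.85 m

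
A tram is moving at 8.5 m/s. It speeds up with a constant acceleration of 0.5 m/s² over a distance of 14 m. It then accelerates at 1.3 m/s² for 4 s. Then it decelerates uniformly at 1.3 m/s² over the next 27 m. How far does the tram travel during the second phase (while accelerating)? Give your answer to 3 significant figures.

Phase 1 (accelerating): v₀ = 8.50 m/s, a = 0.5 m/s².
v² = v₀² + 2aΔx = 8.50² + 2·0.5·14 = 86.2 → v = 9.29 m/s
t = (v − v₀)/a = (9.29 − 8.50)/0.5 = 1.57 s

Phase 2 (accelerating): v₀ = 9.29 m/s, a = 1.3 m/s².
v = v₀ + at = 9.29 + (1.3)(4) = 14.5 m/s
Δx = v₀t + ½at² = 9.29·4 + 0.5·1.3·4² = 47.5 m
Distance in phase 2 = 47.5 m

47.5 m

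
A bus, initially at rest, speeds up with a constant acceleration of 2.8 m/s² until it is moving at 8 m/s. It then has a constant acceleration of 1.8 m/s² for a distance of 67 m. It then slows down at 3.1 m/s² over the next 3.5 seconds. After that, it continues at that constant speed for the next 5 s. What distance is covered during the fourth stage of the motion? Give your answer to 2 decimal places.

33.10 m

Phase 1 (accelerating): v₀ = 0 m/s, a = 2.8 m/s².
v = v₀ + at → t = (8 − 0) / 2.8 = 2.86 s
v² = v₀² + 2aΔx → Δx = (8² − 0²)/(2·2.8) = 11.4 m

Phase 2 (accelerating): v₀ = 8.00 m/s, a = 1.8 m/s².
v² = v₀² + 2aΔx = 8.00² + 2·1.8·67 = 305 → v = 17.5 m/s
t = (v − v₀)/a = (17.5 − 8.00)/1.8 = 5.26 s

Phase 3 (decelerating): v₀ = 17.5 m/s, a = -3.1 m/s².
v = v₀ + at = 17.5 + (-3.1)(3.5) = 6.62 m/s
Δx = v₀t + ½at² = 17.5·3.5 + 0.5·-3.1·3.5² = 42.2 m

Phase 4 (constant speed): v₀ = 6.62 m/s, a = 0 m/s².
v = v₀ + at = 6.62 + (0)(5) = 6.62 m/s
Δx = v₀t + ½at² = 6.62·5 + 0.5·0·5² = 33.1 m
Distance in phase 4 = 33.1 m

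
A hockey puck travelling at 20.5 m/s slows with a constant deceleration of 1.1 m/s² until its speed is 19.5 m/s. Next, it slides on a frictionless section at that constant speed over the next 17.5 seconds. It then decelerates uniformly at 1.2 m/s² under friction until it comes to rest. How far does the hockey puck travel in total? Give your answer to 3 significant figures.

Phase 1 (decelerating): v₀ = 20.5 m/s, a = -1.1 m/s².
v = v₀ + at → t = (19.5 − 20.5) / -1.1 = 0.909 s
v² = v₀² + 2aΔx → Δx = (19.5² − 20.5²)/(2·-1.1) = 18.2 m

Phase 2 (constant speed): v₀ = 19.5 m/s, a = 0 m/s².
v = v₀ + at = 19.5 + (0)(17.5) = 19.5 m/s
Δx = v₀t + ½at² = 19.5·17.5 + 0.5·0·17.5² = 341 m

Phase 3 (decelerating): v₀ = 19.5 m/s, a = -1.2 m/s².
v = v₀ + at → t = (0 − 19.5) / -1.2 = 16.2 s
v² = v₀² + 2aΔx → Δx = (0² − 19.5²)/(2·-1.2) = 158 m
Total distance = 18.2 + 341 + 158 = 518 m

518 m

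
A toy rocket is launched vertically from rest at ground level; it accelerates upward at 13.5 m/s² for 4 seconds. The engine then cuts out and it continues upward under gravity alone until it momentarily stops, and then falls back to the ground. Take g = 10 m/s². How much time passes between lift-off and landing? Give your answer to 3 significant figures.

Phase 1 (powered ascent): v₀ = 0 m/s, a = 13.5 m/s².
v = v₀ + at = 0 + (13.5)(4) = 54.0 m/s
Δx = v₀t + ½at² = 0·4 + 0.5·13.5·4² = 108 m

Phase 2 (coasting upward): v₀ = 54.0 m/s, a = -10 m/s².
v = v₀ + at → t = (0 − 54.0) / -10 = 5.40 s
v² = v₀² + 2aΔx → Δx = (0² − 54.0²)/(2·-10) = 146 m

Phase 3 (free fall): v₀ = 0 m/s, a = -10 m/s².
Falls 254 m from rest: t = √(2·254/10) = 7.12 s; v = g·t = 71.2 m/s.
Total time = 4.00 + 5.40 + 7.12 = 16.5 s

16.5 s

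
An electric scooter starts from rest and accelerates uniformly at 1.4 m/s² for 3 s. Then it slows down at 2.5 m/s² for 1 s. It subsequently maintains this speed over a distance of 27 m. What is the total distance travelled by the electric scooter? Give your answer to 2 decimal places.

Phase 1 (accelerating): v₀ = 0 m/s, a = 1.4 m/s².
v = v₀ + at = 0 + (1.4)(3) = 4.20 m/s
Δx = v₀t + ½at² = 0·3 + 0.5·1.4·3² = 6.30 m

Phase 2 (decelerating): v₀ = 4.20 m/s, a = -2.5 m/s².
v = v₀ + at = 4.20 + (-2.5)(1) = 1.70 m/s
Δx = v₀t + ½at² = 4.20·1 + 0.5·-2.5·1² = 2.95 m

Phase 3 (constant speed): v₀ = 1.70 m/s, a = 0 m/s².
Constant speed: t = d/v = 27/1.70 = 15.9 s
Total distance = 6.30 + 2.95 + 27.0 = 36.2 m

36.25 m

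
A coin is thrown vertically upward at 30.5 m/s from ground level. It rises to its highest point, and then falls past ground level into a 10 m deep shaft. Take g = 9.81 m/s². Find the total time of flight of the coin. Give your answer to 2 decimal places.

6.53 s

Phase 1 (rising): v₀ = 30.5 m/s, a = -9.81 m/s².
v = v₀ + at → t = (0 − 30.5) / -9.81 = 3.11 s
v² = v₀² + 2aΔx → Δx = (0² − 30.5²)/(2·-9.81) = 47.4 m

Phase 2 (falling): v₀ = 0 m/s, a = -9.81 m/s².
Falls 57.4 m from rest: t = √(2·57.4/9.81) = 3.42 s; v = g·t = 33.6 m/s.
Total time = 3.11 + 3.42 = 6.53 s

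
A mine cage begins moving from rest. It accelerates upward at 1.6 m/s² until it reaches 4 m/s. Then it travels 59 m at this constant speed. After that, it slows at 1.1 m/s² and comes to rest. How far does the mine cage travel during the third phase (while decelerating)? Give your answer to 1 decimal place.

7.3 m

Phase 1 (accelerating): v₀ = 0 m/s, a = 1.6 m/s².
v = v₀ + at → t = (4 − 0) / 1.6 = 2.50 s
v² = v₀² + 2aΔx → Δx = (4² − 0²)/(2·1.6) = 5.00 m

Phase 2 (constant speed): v₀ = 4.00 m/s, a = 0 m/s².
Constant speed: t = d/v = 59/4.00 = 14.8 s

Phase 3 (decelerating): v₀ = 4.00 m/s, a = -1.1 m/s².
v = v₀ + at → t = (0 − 4.00) / -1.1 = 3.64 s
v² = v₀² + 2aΔx → Δx = (0² − 4.00²)/(2·-1.1) = 7.27 m
Distance in phase 3 = 7.27 m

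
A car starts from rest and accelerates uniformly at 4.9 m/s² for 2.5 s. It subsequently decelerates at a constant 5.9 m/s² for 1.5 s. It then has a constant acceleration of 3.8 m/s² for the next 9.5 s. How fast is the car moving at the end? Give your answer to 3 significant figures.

Phase 1 (accelerating): v₀ = 0 m/s, a = 4.9 m/s².
v = v₀ + at = 0 + (4.9)(2.5) = 12.2 m/s
Δx = v₀t + ½at² = 0·2.5 + 0.5·4.9·2.5² = 15.3 m

Phase 2 (decelerating): v₀ = 12.2 m/s, a = -5.9 m/s².
v = v₀ + at = 12.2 + (-5.9)(1.5) = 3.40 m/s
Δx = v₀t + ½at² = 12.2·1.5 + 0.5·-5.9·1.5² = 11.7 m

Phase 3 (accelerating): v₀ = 3.40 m/s, a = 3.8 m/s².
v = v₀ + at = 3.40 + (3.8)(9.5) = 39.5 m/s
Δx = v₀t + ½at² = 3.40·9.5 + 0.5·3.8·9.5² = 204 m
Final speed = 39.5 m/s

39.5 m/s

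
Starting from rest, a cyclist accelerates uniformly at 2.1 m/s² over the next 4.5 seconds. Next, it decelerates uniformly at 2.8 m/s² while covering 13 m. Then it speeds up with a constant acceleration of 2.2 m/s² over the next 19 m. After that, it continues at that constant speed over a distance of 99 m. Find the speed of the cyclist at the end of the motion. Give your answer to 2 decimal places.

Phase 1 (accelerating): v₀ = 0 m/s, a = 2.1 m/s².
v = v₀ + at = 0 + (2.1)(4.5) = 9.45 m/s
Δx = v₀t + ½at² = 0·4.5 + 0.5·2.1·4.5² = 21.3 m

Phase 2 (decelerating): v₀ = 9.45 m/s, a = -2.8 m/s².
v² = v₀² + 2aΔx = 9.45² + 2·-2.8·13 = 16.5 → v = 4.06 m/s
t = (v − v₀)/a = (4.06 − 9.45)/-2.8 = 1.92 s

Phase 3 (accelerating): v₀ = 4.06 m/s, a = 2.2 m/s².
v² = v₀² + 2aΔx = 4.06² + 2·2.2·19 = 100 → v = 10.0 m/s
t = (v − v₀)/a = (10.0 − 4.06)/2.2 = 2.70 s

Phase 4 (constant speed): v₀ = 10.0 m/s, a = 0 m/s².
Constant speed: t = d/v = 99/10.0 = 9.89 s
Final speed = 10.0 m/s

10.01 m/s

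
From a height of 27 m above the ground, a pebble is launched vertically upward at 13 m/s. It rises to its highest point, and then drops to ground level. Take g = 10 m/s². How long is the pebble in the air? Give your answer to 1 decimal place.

Phase 1 (rising): v₀ = 13.0 m/s, a = -10 m/s².
v = v₀ + at → t = (0 − 13.0) / -10 = 1.30 s
v² = v₀² + 2aΔx → Δx = (0² − 13.0²)/(2·-10) = 8.45 m

Phase 2 (falling): v₀ = 0 m/s, a = -10 m/s².
Falls 35.5 m from rest: t = √(2·35.5/10) = 2.66 s; v = g·t = 26.6 m/s.
Total time = 1.30 + 2.66 = 3.96 s

4.0 s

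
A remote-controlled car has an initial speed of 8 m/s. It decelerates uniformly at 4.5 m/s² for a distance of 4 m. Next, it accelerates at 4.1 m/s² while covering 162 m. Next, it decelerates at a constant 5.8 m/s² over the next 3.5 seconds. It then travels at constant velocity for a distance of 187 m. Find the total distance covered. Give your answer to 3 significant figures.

Phase 1 (decelerating): v₀ = 8.00 m/s, a = -4.5 m/s².
v² = v₀² + 2aΔx = 8.00² + 2·-4.5·4 = 28.0 → v = 5.29 m/s
t = (v − v₀)/a = (5.29 − 8.00)/-4.5 = 0.602 s

Phase 2 (accelerating): v₀ = 5.29 m/s, a = 4.1 m/s².
v² = v₀² + 2aΔx = 5.29² + 2·4.1·162 = 1360 → v = 36.8 m/s
t = (v − v₀)/a = (36.8 − 5.29)/4.1 = 7.69 s

Phase 3 (decelerating): v₀ = 36.8 m/s, a = -5.8 m/s².
v = v₀ + at = 36.8 + (-5.8)(3.5) = 16.5 m/s
Δx = v₀t + ½at² = 36.8·3.5 + 0.5·-5.8·3.5² = 93.4 m

Phase 4 (constant speed): v₀ = 16.5 m/s, a = 0 m/s².
Constant speed: t = d/v = 187/16.5 = 11.3 s
Total distance = 4.00 + 162 + 93.4 + 187 = 446 m

446 m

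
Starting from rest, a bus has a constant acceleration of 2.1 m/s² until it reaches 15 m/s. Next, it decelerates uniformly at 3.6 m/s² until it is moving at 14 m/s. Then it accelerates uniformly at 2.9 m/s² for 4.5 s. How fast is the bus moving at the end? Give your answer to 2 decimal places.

Phase 1 (accelerating): v₀ = 0 m/s, a = 2.1 m/s².
v = v₀ + at → t = (15 − 0) / 2.1 = 7.14 s
v² = v₀² + 2aΔx → Δx = (15² − 0²)/(2·2.1) = 53.6 m

Phase 2 (decelerating): v₀ = 15.0 m/s, a = -3.6 m/s².
v = v₀ + at → t = (14 − 15.0) / -3.6 = 0.278 s
v² = v₀² + 2aΔx → Δx = (14² − 15.0²)/(2·-3.6) = 4.03 m

Phase 3 (accelerating): v₀ = 14.0 m/s, a = 2.9 m/s².
v = v₀ + at = 14.0 + (2.9)(4.5) = 27.0 m/s
Δx = v₀t + ½at² = 14.0·4.5 + 0.5·2.9·4.5² = 92.4 m
Final speed = 27.0 m/s

27.05 m/s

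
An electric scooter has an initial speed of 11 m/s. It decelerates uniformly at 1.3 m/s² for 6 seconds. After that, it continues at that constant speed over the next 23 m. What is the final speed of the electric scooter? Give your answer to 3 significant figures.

Phase 1 (decelerating): v₀ = 11.0 m/s, a = -1.3 m/s².
v = v₀ + at = 11.0 + (-1.3)(6) = 3.20 m/s
Δx = v₀t + ½at² = 11.0·6 + 0.5·-1.3·6² = 42.6 m

Phase 2 (constant speed): v₀ = 3.20 m/s, a = 0 m/s².
Constant speed: t = d/v = 23/3.20 = 7.19 s
Final speed = 3.20 m/s

3.20 m/s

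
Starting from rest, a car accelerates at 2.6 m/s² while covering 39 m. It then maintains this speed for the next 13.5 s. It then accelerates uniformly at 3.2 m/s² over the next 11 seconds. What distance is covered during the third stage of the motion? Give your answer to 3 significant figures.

350 m

Phase 1 (accelerating): v₀ = 0 m/s, a = 2.6 m/s².
v² = v₀² + 2aΔx = 0² + 2·2.6·39 = 203 → v = 14.2 m/s
t = (v − v₀)/a = (14.2 − 0)/2.6 = 5.48 s

Phase 2 (constant speed): v₀ = 14.2 m/s, a = 0 m/s².
v = v₀ + at = 14.2 + (0)(13.5) = 14.2 m/s
Δx = v₀t + ½at² = 14.2·13.5 + 0.5·0·13.5² = 192 m

Phase 3 (accelerating): v₀ = 14.2 m/s, a = 3.2 m/s².
v = v₀ + at = 14.2 + (3.2)(11) = 49.4 m/s
Δx = v₀t + ½at² = 14.2·11 + 0.5·3.2·11² = 350 m
Distance in phase 3 = 350 m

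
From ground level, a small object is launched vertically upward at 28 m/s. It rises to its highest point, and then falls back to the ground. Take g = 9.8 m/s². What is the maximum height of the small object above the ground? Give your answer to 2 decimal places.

Phase 1 (rising): v₀ = 28.0 m/s, a = -9.8 m/s².
v = v₀ + at → t = (0 − 28.0) / -9.8 = 2.86 s
v² = v₀² + 2aΔx → Δx = (0² − 28.0²)/(2·-9.8) = 40.0 m
Maximum height = 40.0 m

40.00 m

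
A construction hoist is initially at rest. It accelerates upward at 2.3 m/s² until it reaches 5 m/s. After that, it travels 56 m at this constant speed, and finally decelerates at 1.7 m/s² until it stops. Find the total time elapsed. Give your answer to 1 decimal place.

Phase 1 (accelerating): v₀ = 0 m/s, a = 2.3 m/s².
v = v₀ + at → t = (5 − 0) / 2.3 = 2.17 s
v² = v₀² + 2aΔx → Δx = (5² − 0²)/(2·2.3) = 5.43 m

Phase 2 (constant speed): v₀ = 5.00 m/s, a = 0 m/s².
Constant speed: t = d/v = 56/5.00 = 11.2 s

Phase 3 (decelerating): v₀ = 5.00 m/s, a = -1.7 m/s².
v = v₀ + at → t = (0 − 5.00) / -1.7 = 2.94 s
v² = v₀² + 2aΔx → Δx = (0² − 5.00²)/(2·-1.7) = 7.35 m
Total time = 2.17 + 11.2 + 2.94 = 16.3 s

16.3 s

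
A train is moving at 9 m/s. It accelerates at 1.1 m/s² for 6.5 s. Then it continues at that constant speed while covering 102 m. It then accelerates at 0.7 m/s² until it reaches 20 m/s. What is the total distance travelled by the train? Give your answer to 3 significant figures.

Phase 1 (accelerating): v₀ = 9.00 m/s, a = 1.1 m/s².
v = v₀ + at = 9.00 + (1.1)(6.5) = 16.1 m/s
Δx = v₀t + ½at² = 9.00·6.5 + 0.5·1.1·6.5² = 81.7 m

Phase 2 (constant speed): v₀ = 16.1 m/s, a = 0 m/s².
Constant speed: t = d/v = 102/16.1 = 6.32 s

Phase 3 (accelerating): v₀ = 16.1 m/s, a = 0.7 m/s².
v = v₀ + at → t = (20 − 16.1) / 0.7 = 5.50 s
v² = v₀² + 2aΔx → Δx = (20² − 16.1²)/(2·0.7) = 99.4 m
Total distance = 81.7 + 102 + 99.4 = 283 m

283 m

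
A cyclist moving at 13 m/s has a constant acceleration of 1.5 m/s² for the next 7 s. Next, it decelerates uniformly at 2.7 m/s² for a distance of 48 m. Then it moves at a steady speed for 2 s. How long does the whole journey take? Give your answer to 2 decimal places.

Phase 1 (accelerating): v₀ = 13.0 m/s, a = 1.5 m/s².
v = v₀ + at = 13.0 + (1.5)(7) = 23.5 m/s
Δx = v₀t + ½at² = 13.0·7 + 0.5·1.5·7² = 128 m

Phase 2 (decelerating): v₀ = 23.5 m/s, a = -2.7 m/s².
v² = v₀² + 2aΔx = 23.5² + 2·-2.7·48 = 293 → v = 17.1 m/s
t = (v − v₀)/a = (17.1 − 23.5)/-2.7 = 2.36 s

Phase 3 (constant speed): v₀ = 17.1 m/s, a = 0 m/s².
v = v₀ + at = 17.1 + (0)(2) = 17.1 m/s
Δx = v₀t + ½at² = 17.1·2 + 0.5·0·2² = 34.2 m
Total time = 7.00 + 2.36 + 2.00 = 11.4 s

11.36 s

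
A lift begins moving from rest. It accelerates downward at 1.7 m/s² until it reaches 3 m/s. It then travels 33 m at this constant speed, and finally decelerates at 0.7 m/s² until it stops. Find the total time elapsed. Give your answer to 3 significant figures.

17.1 s

Phase 1 (accelerating): v₀ = 0 m/s, a = 1.7 m/s².
v = v₀ + at → t = (3 − 0) / 1.7 = 1.76 s
v² = v₀² + 2aΔx → Δx = (3² − 0²)/(2·1.7) = 2.65 m

Phase 2 (constant speed): v₀ = 3.00 m/s, a = 0 m/s².
Constant speed: t = d/v = 33/3.00 = 11.0 s

Phase 3 (decelerating): v₀ = 3.00 m/s, a = -0.7 m/s².
v = v₀ + at → t = (0 − 3.00) / -0.7 = 4.29 s
v² = v₀² + 2aΔx → Δx = (0² − 3.00²)/(2·-0.7) = 6.43 m
Total time = 1.76 + 11.0 + 4.29 = 17.1 s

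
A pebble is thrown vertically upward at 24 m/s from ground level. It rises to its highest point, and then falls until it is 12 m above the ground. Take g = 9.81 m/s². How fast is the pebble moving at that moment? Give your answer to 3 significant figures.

Phase 1 (rising): v₀ = 24.0 m/s, a = -9.81 m/s².
v = v₀ + at → t = (0 − 24.0) / -9.81 = 2.45 s
v² = v₀² + 2aΔx → Δx = (0² − 24.0²)/(2·-9.81) = 29.4 m

Phase 2 (falling): v₀ = 0 m/s, a = -9.81 m/s².
Falls 17.4 m from rest: t = √(2·17.4/9.81) = 1.88 s; v = g·t = 18.5 m/s.
Final speed = 18.5 m/s

18.5 m/s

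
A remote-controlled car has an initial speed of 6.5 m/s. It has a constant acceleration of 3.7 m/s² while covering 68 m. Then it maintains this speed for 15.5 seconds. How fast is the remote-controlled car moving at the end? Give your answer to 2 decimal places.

Phase 1 (accelerating): v₀ = 6.50 m/s, a = 3.7 m/s².
v² = v₀² + 2aΔx = 6.50² + 2·3.7·68 = 545 → v = 23.4 m/s
t = (v − v₀)/a = (23.4 − 6.50)/3.7 = 4.56 s

Phase 2 (constant speed): v₀ = 23.4 m/s, a = 0 m/s².
v = v₀ + at = 23.4 + (0)(15.5) = 23.4 m/s
Δx = v₀t + ½at² = 23.4·15.5 + 0.5·0·15.5² = 362 m
Final speed = 23.4 m/s

23.35 m/s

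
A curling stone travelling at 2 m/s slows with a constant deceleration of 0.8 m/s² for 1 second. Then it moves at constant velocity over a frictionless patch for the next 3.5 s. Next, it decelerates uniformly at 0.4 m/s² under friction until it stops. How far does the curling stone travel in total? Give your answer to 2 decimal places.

Phase 1 (decelerating): v₀ = 2.00 m/s, a = -0.8 m/s².
v = v₀ + at = 2.00 + (-0.8)(1) = 1.20 m/s
Δx = v₀t + ½at² = 2.00·1 + 0.5·-0.8·1² = 1.60 m

Phase 2 (constant speed): v₀ = 1.20 m/s, a = 0 m/s².
v = v₀ + at = 1.20 + (0)(3.5) = 1.20 m/s
Δx = v₀t + ½at² = 1.20·3.5 + 0.5·0·3.5² = 4.20 m

Phase 3 (decelerating): v₀ = 1.20 m/s, a = -0.4 m/s².
v = v₀ + at → t = (0 − 1.20) / -0.4 = 3.00 s
v² = v₀² + 2aΔx → Δx = (0² − 1.20²)/(2·-0.4) = 1.80 m
Total distance = 1.60 + 4.20 + 1.80 = 7.60 m

7.60 m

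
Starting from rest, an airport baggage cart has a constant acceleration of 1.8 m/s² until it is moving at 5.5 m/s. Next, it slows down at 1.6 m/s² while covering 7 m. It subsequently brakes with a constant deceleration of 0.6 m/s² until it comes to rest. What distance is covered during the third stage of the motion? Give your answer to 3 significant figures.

Phase 1 (accelerating): v₀ = 0 m/s, a = 1.8 m/s².
v = v₀ + at → t = (5.5 − 0) / 1.8 = 3.06 s
v² = v₀² + 2aΔx → Δx = (5.5² − 0²)/(2·1.8) = 8.40 m

Phase 2 (decelerating): v₀ = 5.50 m/s, a = -1.6 m/s².
v² = v₀² + 2aΔx = 5.50² + 2·-1.6·7 = 7.85 → v = 2.80 m/s
t = (v − v₀)/a = (2.80 − 5.50)/-1.6 = 1.69 s

Phase 3 (decelerating): v₀ = 2.80 m/s, a = -0.6 m/s².
v = v₀ + at → t = (0 − 2.80) / -0.6 = 4.67 s
v² = v₀² + 2aΔx → Δx = (0² − 2.80²)/(2·-0.6) = 6.54 m
Distance in phase 3 = 6.54 m

6.54 m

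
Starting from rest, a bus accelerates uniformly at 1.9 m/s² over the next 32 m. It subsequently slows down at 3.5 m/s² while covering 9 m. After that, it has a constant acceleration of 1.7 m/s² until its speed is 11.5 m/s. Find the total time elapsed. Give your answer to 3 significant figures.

9.03 s

Phase 1 (accelerating): v₀ = 0 m/s, a = 1.9 m/s².
v² = v₀² + 2aΔx = 0² + 2·1.9·32 = 122 → v = 11.0 m/s
t = (v − v₀)/a = (11.0 − 0)/1.9 = 5.80 s

Phase 2 (decelerating): v₀ = 11.0 m/s, a = -3.5 m/s².
v² = v₀² + 2aΔx = 11.0² + 2·-3.5·9 = 58.6 → v = 7.66 m/s
t = (v − v₀)/a = (7.66 − 11.0)/-3.5 = 0.963 s

Phase 3 (accelerating): v₀ = 7.66 m/s, a = 1.7 m/s².
v = v₀ + at → t = (11.5 − 7.66) / 1.7 = 2.26 s
v² = v₀² + 2aΔx → Δx = (11.5² − 7.66²)/(2·1.7) = 21.7 m
Total time = 5.80 + 0.963 + 2.26 = 9.03 s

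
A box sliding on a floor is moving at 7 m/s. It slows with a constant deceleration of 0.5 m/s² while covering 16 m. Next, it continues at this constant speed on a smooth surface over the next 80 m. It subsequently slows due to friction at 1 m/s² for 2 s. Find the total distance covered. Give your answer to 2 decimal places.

Phase 1 (decelerating): v₀ = 7.00 m/s, a = -0.5 m/s².
v² = v₀² + 2aΔx = 7.00² + 2·-0.5·16 = 33.0 → v = 5.74 m/s
t = (v − v₀)/a = (5.74 − 7.00)/-0.5 = 2.51 s

Phase 2 (constant speed): v₀ = 5.74 m/s, a = 0 m/s².
Constant speed: t = d/v = 80/5.74 = 13.9 s

Phase 3 (decelerating): v₀ = 5.74 m/s, a = -1 m/s².
v = v₀ + at = 5.74 + (-1)(2) = 3.74 m/s
Δx = v₀t + ½at² = 5.74·2 + 0.5·-1·2² = 9.49 m
Total distance = 16.0 + 80.0 + 9.49 = 105 m

105.49 m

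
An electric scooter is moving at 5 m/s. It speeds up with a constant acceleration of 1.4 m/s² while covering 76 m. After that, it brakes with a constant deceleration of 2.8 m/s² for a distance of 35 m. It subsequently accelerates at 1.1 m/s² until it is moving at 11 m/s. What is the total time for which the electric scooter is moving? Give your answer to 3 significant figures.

14.8 s

Phase 1 (accelerating): v₀ = 5.00 m/s, a = 1.4 m/s².
v² = v₀² + 2aΔx = 5.00² + 2·1.4·76 = 238 → v = 15.4 m/s
t = (v − v₀)/a = (15.4 − 5.00)/1.4 = 7.44 s

Phase 2 (decelerating): v₀ = 15.4 m/s, a = -2.8 m/s².
v² = v₀² + 2aΔx = 15.4² + 2·-2.8·35 = 41.8 → v = 6.47 m/s
t = (v − v₀)/a = (6.47 − 15.4)/-2.8 = 3.20 s

Phase 3 (accelerating): v₀ = 6.47 m/s, a = 1.1 m/s².
v = v₀ + at → t = (11 − 6.47) / 1.1 = 4.12 s
v² = v₀² + 2aΔx → Δx = (11² − 6.47²)/(2·1.1) = 36.0 m
Total time = 7.44 + 3.20 + 4.12 = 14.8 s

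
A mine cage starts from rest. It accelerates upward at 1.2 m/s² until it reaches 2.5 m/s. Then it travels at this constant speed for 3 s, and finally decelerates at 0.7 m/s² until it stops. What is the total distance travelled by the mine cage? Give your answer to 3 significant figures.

14.6 m

Phase 1 (accelerating): v₀ = 0 m/s, a = 1.2 m/s².
v = v₀ + at → t = (2.5 − 0) / 1.2 = 2.08 s
v² = v₀² + 2aΔx → Δx = (2.5² − 0²)/(2·1.2) = 2.60 m

Phase 2 (constant speed): v₀ = 2.50 m/s, a = 0 m/s².
v = v₀ + at = 2.50 + (0)(3) = 2.50 m/s
Δx = v₀t + ½at² = 2.50·3 + 0.5·0·3² = 7.50 m

Phase 3 (decelerating): v₀ = 2.50 m/s, a = -0.7 m/s².
v = v₀ + at → t = (0 − 2.50) / -0.7 = 3.57 s
v² = v₀² + 2aΔx → Δx = (0² − 2.50²)/(2·-0.7) = 4.46 m
Total distance = 2.60 + 7.50 + 4.46 = 14.6 m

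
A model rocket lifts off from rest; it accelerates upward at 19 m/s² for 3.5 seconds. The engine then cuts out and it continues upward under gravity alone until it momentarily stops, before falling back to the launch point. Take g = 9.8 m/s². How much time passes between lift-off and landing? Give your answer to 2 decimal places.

18.64 s

Phase 1 (powered ascent): v₀ = 0 m/s, a = 19 m/s².
v = v₀ + at = 0 + (19)(3.5) = 66.5 m/s
Δx = v₀t + ½at² = 0·3.5 + 0.5·19·3.5² = 116 m

Phase 2 (coasting upward): v₀ = 66.5 m/s, a = -9.8 m/s².
v = v₀ + at → t = (0 − 66.5) / -9.8 = 6.79 s
v² = v₀² + 2aΔx → Δx = (0² − 66.5²)/(2·-9.8) = 226 m

Phase 3 (free fall): v₀ = 0 m/s, a = -9.8 m/s².
Falls 342 m from rest: t = √(2·342/9.8) = 8.35 s; v = g·t = 81.9 m/s.
Total time = 3.50 + 6.79 + 8.35 = 18.6 s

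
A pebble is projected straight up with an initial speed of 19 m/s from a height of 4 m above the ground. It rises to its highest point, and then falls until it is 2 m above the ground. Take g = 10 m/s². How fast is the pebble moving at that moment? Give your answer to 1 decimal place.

Phase 1 (rising): v₀ = 19.0 m/s, a = -10 m/s².
v = v₀ + at → t = (0 − 19.0) / -10 = 1.90 s
v² = v₀² + 2aΔx → Δx = (0² − 19.0²)/(2·-10) = 18.1 m

Phase 2 (falling): v₀ = 0 m/s, a = -10 m/s².
Falls 20.1 m from rest: t = √(2·20.1/10) = 2.00 s; v = g·t = 20.0 m/s.
Final speed = 20.0 m/s

20.0 m/s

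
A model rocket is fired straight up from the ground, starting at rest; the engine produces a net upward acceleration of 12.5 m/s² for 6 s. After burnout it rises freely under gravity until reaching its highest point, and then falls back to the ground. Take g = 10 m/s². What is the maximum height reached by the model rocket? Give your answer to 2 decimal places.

506.25 m

Phase 1 (powered ascent): v₀ = 0 m/s, a = 12.5 m/s².
v = v₀ + at = 0 + (12.5)(6) = 75.0 m/s
Δx = v₀t + ½at² = 0·6 + 0.5·12.5·6² = 225 m

Phase 2 (coasting upward): v₀ = 75.0 m/s, a = -10 m/s².
v = v₀ + at → t = (0 − 75.0) / -10 = 7.50 s
v² = v₀² + 2aΔx → Δx = (0² − 75.0²)/(2·-10) = 281 m
Maximum height = 225 + 281 = 506 m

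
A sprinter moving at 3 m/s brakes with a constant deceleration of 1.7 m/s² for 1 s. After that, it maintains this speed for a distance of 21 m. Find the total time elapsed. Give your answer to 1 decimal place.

17.2 s

Phase 1 (decelerating): v₀ = 3.00 m/s, a = -1.7 m/s².
v = v₀ + at = 3.00 + (-1.7)(1) = 1.30 m/s
Δx = v₀t + ½at² = 3.00·1 + 0.5·-1.7·1² = 2.15 m

Phase 2 (constant speed): v₀ = 1.30 m/s, a = 0 m/s².
Constant speed: t = d/v = 21/1.30 = 16.2 s
Total time = 1.00 + 16.2 = 17.2 s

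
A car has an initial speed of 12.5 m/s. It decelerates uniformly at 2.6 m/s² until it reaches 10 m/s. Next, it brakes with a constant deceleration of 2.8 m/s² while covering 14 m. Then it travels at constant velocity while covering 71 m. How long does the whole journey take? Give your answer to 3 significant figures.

Phase 1 (decelerating): v₀ = 12.5 m/s, a = -2.6 m/s².
v = v₀ + at → t = (10 − 12.5) / -2.6 = 0.962 s
v² = v₀² + 2aΔx → Δx = (10² − 12.5²)/(2·-2.6) = 10.8 m

Phase 2 (decelerating): v₀ = 10.0 m/s, a = -2.8 m/s².
v² = v₀² + 2aΔx = 10.0² + 2·-2.8·14 = 21.6 → v = 4.65 m/s
t = (v − v₀)/a = (4.65 − 10.0)/-2.8 = 1.91 s

Phase 3 (constant speed): v₀ = 4.65 m/s, a = 0 m/s².
Constant speed: t = d/v = 71/4.65 = 15.3 s
Total time = 0.962 + 1.91 + 15.3 = 18.1 s

18.1 s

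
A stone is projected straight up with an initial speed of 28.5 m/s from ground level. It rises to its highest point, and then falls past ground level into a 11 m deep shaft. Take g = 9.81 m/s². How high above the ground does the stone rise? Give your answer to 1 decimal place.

41.4 m

Phase 1 (rising): v₀ = 28.5 m/s, a = -9.81 m/s².
v = v₀ + at → t = (0 − 28.5) / -9.81 = 2.91 s
v² = v₀² + 2aΔx → Δx = (0² − 28.5²)/(2·-9.81) = 41.4 m
Maximum height = 41.4 m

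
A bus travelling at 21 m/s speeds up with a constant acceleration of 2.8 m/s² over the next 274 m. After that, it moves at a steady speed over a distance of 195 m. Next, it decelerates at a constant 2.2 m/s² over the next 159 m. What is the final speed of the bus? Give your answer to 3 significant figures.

Phase 1 (accelerating): v₀ = 21.0 m/s, a = 2.8 m/s².
v² = v₀² + 2aΔx = 21.0² + 2·2.8·274 = 1980 → v = 44.4 m/s
t = (v − v₀)/a = (44.4 − 21.0)/2.8 = 8.37 s

Phase 2 (constant speed): v₀ = 44.4 m/s, a = 0 m/s².
Constant speed: t = d/v = 195/44.4 = 4.39 s

Phase 3 (decelerating): v₀ = 44.4 m/s, a = -2.2 m/s².
v² = v₀² + 2aΔx = 44.4² + 2·-2.2·159 = 1280 → v = 35.7 m/s
t = (v − v₀)/a = (35.7 − 44.4)/-2.2 = 3.97 s
Final speed = 35.7 m/s

35.7 m/s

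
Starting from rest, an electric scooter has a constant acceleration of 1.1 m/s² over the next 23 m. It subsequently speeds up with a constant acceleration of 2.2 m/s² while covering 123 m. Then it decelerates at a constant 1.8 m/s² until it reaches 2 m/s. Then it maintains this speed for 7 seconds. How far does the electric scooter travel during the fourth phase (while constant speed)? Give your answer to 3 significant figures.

14.0 m

Phase 1 (accelerating): v₀ = 0 m/s, a = 1.1 m/s².
v² = v₀² + 2aΔx = 0² + 2·1.1·23 = 50.6 → v = 7.11 m/s
t = (v − v₀)/a = (7.11 − 0)/1.1 = 6.47 s

Phase 2 (accelerating): v₀ = 7.11 m/s, a = 2.2 m/s².
v² = v₀² + 2aΔx = 7.11² + 2·2.2·123 = 592 → v = 24.3 m/s
t = (v − v₀)/a = (24.3 − 7.11)/2.2 = 7.82 s

Phase 3 (decelerating): v₀ = 24.3 m/s, a = -1.8 m/s².
v = v₀ + at → t = (2 − 24.3) / -1.8 = 12.4 s
v² = v₀² + 2aΔx → Δx = (2² − 24.3²)/(2·-1.8) = 163 m

Phase 4 (constant speed): v₀ = 2.00 m/s, a = 0 m/s².
v = v₀ + at = 2.00 + (0)(7) = 2.00 m/s
Δx = v₀t + ½at² = 2.00·7 + 0.5·0·7² = 14.0 m
Distance in phase 4 = 14.0 m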